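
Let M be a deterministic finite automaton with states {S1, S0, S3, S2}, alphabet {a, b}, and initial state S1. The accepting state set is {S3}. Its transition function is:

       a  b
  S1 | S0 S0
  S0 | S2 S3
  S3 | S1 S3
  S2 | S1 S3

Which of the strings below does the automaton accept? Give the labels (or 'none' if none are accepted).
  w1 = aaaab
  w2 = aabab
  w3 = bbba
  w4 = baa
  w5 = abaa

w1

w1: S1 → S0 → S2 → S1 → S0 → S3  → end S3, accepted
w2: S1 → S0 → S2 → S3 → S1 → S0  → end S0, rejected
w3: S1 → S0 → S3 → S3 → S1  → end S1, rejected
w4: S1 → S0 → S2 → S1  → end S1, rejected
w5: S1 → S0 → S3 → S1 → S0  → end S0, rejected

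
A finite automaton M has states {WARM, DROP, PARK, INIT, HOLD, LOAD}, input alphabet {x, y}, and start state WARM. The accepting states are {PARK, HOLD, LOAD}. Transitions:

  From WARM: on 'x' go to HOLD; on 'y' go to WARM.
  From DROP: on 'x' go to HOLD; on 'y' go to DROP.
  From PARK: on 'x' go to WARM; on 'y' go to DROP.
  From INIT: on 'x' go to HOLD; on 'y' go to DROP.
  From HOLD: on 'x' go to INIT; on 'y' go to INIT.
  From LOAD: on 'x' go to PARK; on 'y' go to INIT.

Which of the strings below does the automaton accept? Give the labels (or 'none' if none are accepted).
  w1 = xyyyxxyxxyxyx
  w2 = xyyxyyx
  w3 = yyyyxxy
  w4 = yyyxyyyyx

w1:
  start at WARM
  read 'x': WARM → HOLD
  read 'y': HOLD → INIT
  read 'y': INIT → DROP
  read 'y': DROP → DROP
  read 'x': DROP → HOLD
  read 'x': HOLD → INIT
  read 'y': INIT → DROP
  read 'x': DROP → HOLD
  read 'x': HOLD → INIT
  read 'y': INIT → DROP
  read 'x': DROP → HOLD
  read 'y': HOLD → INIT
  read 'x': INIT → HOLD
  end HOLD, accepted
w2:
  start at WARM
  read 'x': WARM → HOLD
  read 'y': HOLD → INIT
  read 'y': INIT → DROP
  read 'x': DROP → HOLD
  read 'y': HOLD → INIT
  read 'y': INIT → DROP
  read 'x': DROP → HOLD
  end HOLD, accepted
w3:
  start at WARM
  read 'y': WARM → WARM
  read 'y': WARM → WARM
  read 'y': WARM → WARM
  read 'y': WARM → WARM
  read 'x': WARM → HOLD
  read 'x': HOLD → INIT
  read 'y': INIT → DROP
  end DROP, rejected
w4:
  start at WARM
  read 'y': WARM → WARM
  read 'y': WARM → WARM
  read 'y': WARM → WARM
  read 'x': WARM → HOLD
  read 'y': HOLD → INIT
  read 'y': INIT → DROP
  read 'y': DROP → DROP
  read 'y': DROP → DROP
  read 'x': DROP → HOLD
  end HOLD, accepted

w1, w2, w4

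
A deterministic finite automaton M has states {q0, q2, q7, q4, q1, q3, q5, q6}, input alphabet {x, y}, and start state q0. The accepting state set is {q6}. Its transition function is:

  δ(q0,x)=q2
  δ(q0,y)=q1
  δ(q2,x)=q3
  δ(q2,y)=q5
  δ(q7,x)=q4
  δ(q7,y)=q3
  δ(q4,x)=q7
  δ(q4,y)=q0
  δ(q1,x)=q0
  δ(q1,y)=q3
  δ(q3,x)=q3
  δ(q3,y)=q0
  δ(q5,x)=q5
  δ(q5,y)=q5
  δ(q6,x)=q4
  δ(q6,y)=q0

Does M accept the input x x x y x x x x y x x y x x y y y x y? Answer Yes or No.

start at q0
read 'x': q0 → q2
read 'x': q2 → q3
read 'x': q3 → q3
read 'y': q3 → q0
read 'x': q0 → q2
read 'x': q2 → q3
read 'x': q3 → q3
read 'x': q3 → q3
read 'y': q3 → q0
read 'x': q0 → q2
read 'x': q2 → q3
read 'y': q3 → q0
read 'x': q0 → q2
read 'x': q2 → q3
read 'y': q3 → q0
read 'y': q0 → q1
read 'y': q1 → q3
read 'x': q3 → q3
read 'y': q3 → q0
End state q0 is not accepting.

No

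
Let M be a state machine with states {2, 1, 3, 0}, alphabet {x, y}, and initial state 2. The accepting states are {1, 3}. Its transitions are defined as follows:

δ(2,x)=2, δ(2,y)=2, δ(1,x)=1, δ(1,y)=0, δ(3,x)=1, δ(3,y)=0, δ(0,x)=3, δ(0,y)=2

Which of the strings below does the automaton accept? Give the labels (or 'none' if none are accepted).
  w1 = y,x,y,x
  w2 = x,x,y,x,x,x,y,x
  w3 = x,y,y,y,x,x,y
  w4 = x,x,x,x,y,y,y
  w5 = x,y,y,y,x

w1: Trace: 2 -y-> 2 -x-> 2 -y-> 2 -x-> 2  → end 2, rejected
w2: Trace: 2 -x-> 2 -x-> 2 -y-> 2 -x-> 2 -x-> 2 -x-> 2 -y-> 2 -x-> 2  → end 2, rejected
w3: Trace: 2 -x-> 2 -y-> 2 -y-> 2 -y-> 2 -x-> 2 -x-> 2 -y-> 2  → end 2, rejected
w4: Trace: 2 -x-> 2 -x-> 2 -x-> 2 -x-> 2 -y-> 2 -y-> 2 -y-> 2  → end 2, rejected
w5: Trace: 2 -x-> 2 -y-> 2 -y-> 2 -y-> 2 -x-> 2  → end 2, rejected

none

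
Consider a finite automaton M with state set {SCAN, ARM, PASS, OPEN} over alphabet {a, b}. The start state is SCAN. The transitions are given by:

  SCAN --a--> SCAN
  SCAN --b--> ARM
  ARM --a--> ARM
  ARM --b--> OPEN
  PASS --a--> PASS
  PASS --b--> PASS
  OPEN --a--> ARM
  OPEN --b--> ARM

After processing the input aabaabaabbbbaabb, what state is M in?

start at SCAN
read 'a': SCAN → SCAN
read 'a': SCAN → SCAN
read 'b': SCAN → ARM
read 'a': ARM → ARM
read 'a': ARM → ARM
read 'b': ARM → OPEN
read 'a': OPEN → ARM
read 'a': ARM → ARM
read 'b': ARM → OPEN
read 'b': OPEN → ARM
read 'b': ARM → OPEN
read 'b': OPEN → ARM
read 'a': ARM → ARM
read 'a': ARM → ARM
read 'b': ARM → OPEN
read 'b': OPEN → ARM

ARM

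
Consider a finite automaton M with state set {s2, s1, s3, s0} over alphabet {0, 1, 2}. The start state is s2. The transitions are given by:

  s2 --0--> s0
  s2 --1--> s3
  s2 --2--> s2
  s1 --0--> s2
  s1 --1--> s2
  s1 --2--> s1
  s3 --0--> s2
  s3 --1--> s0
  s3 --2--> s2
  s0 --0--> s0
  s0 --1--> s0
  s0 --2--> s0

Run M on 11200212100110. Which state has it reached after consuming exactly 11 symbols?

s0

start at s2
read '1': s2 → s3
read '1': s3 → s0
read '2': s0 → s0
read '0': s0 → s0
read '0': s0 → s0
read '2': s0 → s0
read '1': s0 → s0
read '2': s0 → s0
read '1': s0 → s0
read '0': s0 → s0
read '0': s0 → s0
After 11 symbols: s0.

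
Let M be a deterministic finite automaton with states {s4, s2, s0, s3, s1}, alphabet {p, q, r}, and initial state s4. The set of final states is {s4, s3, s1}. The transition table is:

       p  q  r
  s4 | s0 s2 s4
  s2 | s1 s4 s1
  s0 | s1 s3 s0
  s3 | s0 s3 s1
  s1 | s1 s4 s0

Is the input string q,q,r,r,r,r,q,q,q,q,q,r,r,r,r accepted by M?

Trace: s4 -q-> s2 -q-> s4 -r-> s4 -r-> s4 -r-> s4 -r-> s4 -q-> s2 -q-> s4 -q-> s2 -q-> s4 -q-> s2 -r-> s1 -r-> s0 -r-> s0 -r-> s0
End state s0 is not accepting.

No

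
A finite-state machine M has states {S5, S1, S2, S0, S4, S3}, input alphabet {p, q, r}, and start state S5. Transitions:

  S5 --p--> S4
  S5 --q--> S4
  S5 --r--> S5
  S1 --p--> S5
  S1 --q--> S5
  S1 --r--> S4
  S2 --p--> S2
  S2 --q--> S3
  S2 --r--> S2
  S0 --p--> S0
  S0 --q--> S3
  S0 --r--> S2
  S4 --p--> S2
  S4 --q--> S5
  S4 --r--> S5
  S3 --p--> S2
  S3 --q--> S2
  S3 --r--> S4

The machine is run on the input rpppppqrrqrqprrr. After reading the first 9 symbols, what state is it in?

Trace: S5 -r-> S5 -p-> S4 -p-> S2 -p-> S2 -p-> S2 -p-> S2 -q-> S3 -r-> S4 -r-> S5
After 9 symbols: S5.

S5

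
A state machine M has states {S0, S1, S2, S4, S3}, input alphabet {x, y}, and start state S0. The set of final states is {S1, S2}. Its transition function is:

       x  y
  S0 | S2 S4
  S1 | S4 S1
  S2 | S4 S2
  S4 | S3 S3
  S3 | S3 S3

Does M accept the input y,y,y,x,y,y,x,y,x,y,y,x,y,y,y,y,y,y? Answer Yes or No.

No

S0 → S4 → S3 → S3 → S3 → S3 → S3 → S3 → S3 → S3 → S3 → S3 → S3 → S3 → S3 → S3 → S3 → S3 → S3
End state S3 is not accepting.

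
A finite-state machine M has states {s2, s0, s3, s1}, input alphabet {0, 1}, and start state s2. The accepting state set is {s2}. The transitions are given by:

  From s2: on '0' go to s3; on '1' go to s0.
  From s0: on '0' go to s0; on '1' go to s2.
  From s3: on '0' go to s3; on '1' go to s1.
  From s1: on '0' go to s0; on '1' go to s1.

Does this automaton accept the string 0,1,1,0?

Trace: s2 -0-> s3 -1-> s1 -1-> s1 -0-> s0
End state s0 is not accepting.

No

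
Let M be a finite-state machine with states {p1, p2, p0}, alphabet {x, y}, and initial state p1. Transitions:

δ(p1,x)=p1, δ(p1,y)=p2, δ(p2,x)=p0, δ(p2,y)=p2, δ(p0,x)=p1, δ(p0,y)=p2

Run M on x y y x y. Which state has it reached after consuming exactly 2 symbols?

p2

start at p1
read 'x': p1 → p1
read 'y': p1 → p2
After 2 symbols: p2.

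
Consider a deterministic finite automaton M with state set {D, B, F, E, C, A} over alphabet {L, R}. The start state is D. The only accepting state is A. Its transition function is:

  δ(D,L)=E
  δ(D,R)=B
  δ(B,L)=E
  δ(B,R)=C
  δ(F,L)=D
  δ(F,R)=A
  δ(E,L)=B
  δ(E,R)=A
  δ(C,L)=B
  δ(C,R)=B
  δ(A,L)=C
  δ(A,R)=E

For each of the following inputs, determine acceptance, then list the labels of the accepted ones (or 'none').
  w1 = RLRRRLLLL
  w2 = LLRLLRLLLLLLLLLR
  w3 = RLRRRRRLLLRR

w2

w1: Trace: D -R-> B -L-> E -R-> A -R-> E -R-> A -L-> C -L-> B -L-> E -L-> B  → end B, rejected
w2: Trace: D -L-> E -L-> B -R-> C -L-> B -L-> E -R-> A -L-> C -L-> B -L-> E -L-> B -L-> E -L-> B -L-> E -L-> B -L-> E -R-> A  → end A, accepted
w3: Trace: D -R-> B -L-> E -R-> A -R-> E -R-> A -R-> E -R-> A -L-> C -L-> B -L-> E -R-> A -R-> E  → end E, rejected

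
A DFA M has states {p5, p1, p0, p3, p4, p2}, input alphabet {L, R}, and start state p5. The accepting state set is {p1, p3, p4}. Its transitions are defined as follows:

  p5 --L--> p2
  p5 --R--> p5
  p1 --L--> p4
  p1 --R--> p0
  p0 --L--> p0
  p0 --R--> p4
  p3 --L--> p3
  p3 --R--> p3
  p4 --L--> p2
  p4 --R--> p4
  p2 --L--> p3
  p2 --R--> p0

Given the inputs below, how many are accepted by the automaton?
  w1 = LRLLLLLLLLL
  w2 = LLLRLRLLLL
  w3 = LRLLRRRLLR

w1:
  start at p5
  read 'L': p5 → p2
  read 'R': p2 → p0
  read 'L': p0 → p0
  read 'L': p0 → p0
  read 'L': p0 → p0
  read 'L': p0 → p0
  read 'L': p0 → p0
  read 'L': p0 → p0
  read 'L': p0 → p0
  read 'L': p0 → p0
  read 'L': p0 → p0
  end p0, rejected
w2:
  start at p5
  read 'L': p5 → p2
  read 'L': p2 → p3
  read 'L': p3 → p3
  read 'R': p3 → p3
  read 'L': p3 → p3
  read 'R': p3 → p3
  read 'L': p3 → p3
  read 'L': p3 → p3
  read 'L': p3 → p3
  read 'L': p3 → p3
  end p3, accepted
w3:
  start at p5
  read 'L': p5 → p2
  read 'R': p2 → p0
  read 'L': p0 → p0
  read 'L': p0 → p0
  read 'R': p0 → p4
  read 'R': p4 → p4
  read 'R': p4 → p4
  read 'L': p4 → p2
  read 'L': p2 → p3
  read 'R': p3 → p3
  end p3, accepted

2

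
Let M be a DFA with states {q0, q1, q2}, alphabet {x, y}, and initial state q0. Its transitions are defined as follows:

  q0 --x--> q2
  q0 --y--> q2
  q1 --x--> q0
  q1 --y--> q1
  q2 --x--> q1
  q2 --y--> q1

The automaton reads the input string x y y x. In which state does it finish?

Trace: q0 -x-> q2 -y-> q1 -y-> q1 -x-> q0

q0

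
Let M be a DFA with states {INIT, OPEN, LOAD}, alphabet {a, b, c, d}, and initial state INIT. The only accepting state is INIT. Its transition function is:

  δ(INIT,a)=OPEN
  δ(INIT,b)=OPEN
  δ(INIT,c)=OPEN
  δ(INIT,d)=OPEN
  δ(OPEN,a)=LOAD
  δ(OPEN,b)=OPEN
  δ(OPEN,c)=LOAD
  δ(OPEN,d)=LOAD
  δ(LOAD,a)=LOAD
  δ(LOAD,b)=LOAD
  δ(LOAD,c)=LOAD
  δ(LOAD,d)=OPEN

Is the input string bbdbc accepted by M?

Trace: INIT -b-> OPEN -b-> OPEN -d-> LOAD -b-> LOAD -c-> LOAD
End state LOAD is not accepting.

No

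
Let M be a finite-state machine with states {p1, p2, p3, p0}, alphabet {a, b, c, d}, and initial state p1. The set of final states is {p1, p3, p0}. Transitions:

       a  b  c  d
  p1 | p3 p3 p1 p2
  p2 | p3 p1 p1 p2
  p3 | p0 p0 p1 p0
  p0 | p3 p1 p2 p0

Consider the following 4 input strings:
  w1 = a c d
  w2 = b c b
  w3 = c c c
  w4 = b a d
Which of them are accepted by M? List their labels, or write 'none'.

w2, w3, w4

w1: Trace: p1 -a-> p3 -c-> p1 -d-> p2  → end p2, rejected
w2: Trace: p1 -b-> p3 -c-> p1 -b-> p3  → end p3, accepted
w3: Trace: p1 -c-> p1 -c-> p1 -c-> p1  → end p1, accepted
w4: Trace: p1 -b-> p3 -a-> p0 -d-> p0  → end p0, accepted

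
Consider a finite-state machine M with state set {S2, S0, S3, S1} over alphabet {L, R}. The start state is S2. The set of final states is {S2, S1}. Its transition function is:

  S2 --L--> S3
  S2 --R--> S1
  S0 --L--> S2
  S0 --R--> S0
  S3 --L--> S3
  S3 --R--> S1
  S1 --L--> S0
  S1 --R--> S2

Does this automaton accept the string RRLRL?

S2 → S1 → S2 → S3 → S1 → S0
End state S0 is not accepting.

No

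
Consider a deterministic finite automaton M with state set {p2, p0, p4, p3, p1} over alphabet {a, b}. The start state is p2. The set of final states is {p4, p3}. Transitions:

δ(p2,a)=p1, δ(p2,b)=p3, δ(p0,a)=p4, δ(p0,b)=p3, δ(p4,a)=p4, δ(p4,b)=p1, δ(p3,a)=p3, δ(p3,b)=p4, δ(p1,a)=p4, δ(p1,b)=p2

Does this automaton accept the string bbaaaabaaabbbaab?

Yes

p2 → p3 → p4 → p4 → p4 → p4 → p4 → p1 → p4 → p4 → p4 → p1 → p2 → p3 → p3 → p3 → p4
End state p4 is accepting.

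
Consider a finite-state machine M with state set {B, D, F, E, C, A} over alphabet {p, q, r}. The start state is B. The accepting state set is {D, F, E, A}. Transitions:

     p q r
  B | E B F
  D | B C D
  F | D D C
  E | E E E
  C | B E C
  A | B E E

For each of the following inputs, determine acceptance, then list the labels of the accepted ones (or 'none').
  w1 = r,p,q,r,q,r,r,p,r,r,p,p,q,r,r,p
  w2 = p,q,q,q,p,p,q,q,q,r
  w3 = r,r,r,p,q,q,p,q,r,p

w1: Trace: B -r-> F -p-> D -q-> C -r-> C -q-> E -r-> E -r-> E -p-> E -r-> E -r-> E -p-> E -p-> E -q-> E -r-> E -r-> E -p-> E  → end E, accepted
w2: Trace: B -p-> E -q-> E -q-> E -q-> E -p-> E -p-> E -q-> E -q-> E -q-> E -r-> E  → end E, accepted
w3: Trace: B -r-> F -r-> C -r-> C -p-> B -q-> B -q-> B -p-> E -q-> E -r-> E -p-> E  → end E, accepted

w1, w2, w3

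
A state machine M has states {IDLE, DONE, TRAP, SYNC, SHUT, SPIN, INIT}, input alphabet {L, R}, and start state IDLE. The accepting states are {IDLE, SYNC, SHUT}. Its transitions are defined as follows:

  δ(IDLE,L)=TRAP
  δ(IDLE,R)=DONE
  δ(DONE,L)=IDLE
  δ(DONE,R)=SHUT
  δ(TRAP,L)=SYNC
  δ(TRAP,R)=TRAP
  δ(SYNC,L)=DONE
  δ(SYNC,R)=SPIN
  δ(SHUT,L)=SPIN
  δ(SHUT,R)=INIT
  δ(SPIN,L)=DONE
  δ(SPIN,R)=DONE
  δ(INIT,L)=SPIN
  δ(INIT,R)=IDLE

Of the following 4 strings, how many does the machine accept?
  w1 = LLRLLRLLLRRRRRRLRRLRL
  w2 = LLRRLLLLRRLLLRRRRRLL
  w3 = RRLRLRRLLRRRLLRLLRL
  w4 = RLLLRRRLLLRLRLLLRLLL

2

w1: Trace: IDLE -L-> TRAP -L-> SYNC -R-> SPIN -L-> DONE -L-> IDLE -R-> DONE -L-> IDLE -L-> TRAP -L-> SYNC -R-> SPIN -R-> DONE -R-> SHUT -R-> INIT -R-> IDLE -R-> DONE -L-> IDLE -R-> DONE -R-> SHUT -L-> SPIN -R-> DONE -L-> IDLE  → end IDLE, accepted
w2: Trace: IDLE -L-> TRAP -L-> SYNC -R-> SPIN -R-> DONE -L-> IDLE -L-> TRAP -L-> SYNC -L-> DONE -R-> SHUT -R-> INIT -L-> SPIN -L-> DONE -L-> IDLE -R-> DONE -R-> SHUT -R-> INIT -R-> IDLE -R-> DONE -L-> IDLE -L-> TRAP  → end TRAP, rejected
w3: Trace: IDLE -R-> DONE -R-> SHUT -L-> SPIN -R-> DONE -L-> IDLE -R-> DONE -R-> SHUT -L-> SPIN -L-> DONE -R-> SHUT -R-> INIT -R-> IDLE -L-> TRAP -L-> SYNC -R-> SPIN -L-> DONE -L-> IDLE -R-> DONE -L-> IDLE  → end IDLE, accepted
w4: Trace: IDLE -R-> DONE -L-> IDLE -L-> TRAP -L-> SYNC -R-> SPIN -R-> DONE -R-> SHUT -L-> SPIN -L-> DONE -L-> IDLE -R-> DONE -L-> IDLE -R-> DONE -L-> IDLE -L-> TRAP -L-> SYNC -R-> SPIN -L-> DONE -L-> IDLE -L-> TRAP  → end TRAP, rejected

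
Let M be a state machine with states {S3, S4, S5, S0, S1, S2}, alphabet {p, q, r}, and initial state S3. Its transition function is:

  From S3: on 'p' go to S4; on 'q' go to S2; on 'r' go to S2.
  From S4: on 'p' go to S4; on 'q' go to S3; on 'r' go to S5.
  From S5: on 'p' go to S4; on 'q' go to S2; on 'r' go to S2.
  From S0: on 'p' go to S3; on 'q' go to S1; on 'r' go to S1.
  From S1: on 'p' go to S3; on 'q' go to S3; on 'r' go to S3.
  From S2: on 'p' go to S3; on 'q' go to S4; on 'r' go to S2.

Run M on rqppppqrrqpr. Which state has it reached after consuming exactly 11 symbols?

S4

Trace: S3 -r-> S2 -q-> S4 -p-> S4 -p-> S4 -p-> S4 -p-> S4 -q-> S3 -r-> S2 -r-> S2 -q-> S4 -p-> S4
After 11 symbols: S4.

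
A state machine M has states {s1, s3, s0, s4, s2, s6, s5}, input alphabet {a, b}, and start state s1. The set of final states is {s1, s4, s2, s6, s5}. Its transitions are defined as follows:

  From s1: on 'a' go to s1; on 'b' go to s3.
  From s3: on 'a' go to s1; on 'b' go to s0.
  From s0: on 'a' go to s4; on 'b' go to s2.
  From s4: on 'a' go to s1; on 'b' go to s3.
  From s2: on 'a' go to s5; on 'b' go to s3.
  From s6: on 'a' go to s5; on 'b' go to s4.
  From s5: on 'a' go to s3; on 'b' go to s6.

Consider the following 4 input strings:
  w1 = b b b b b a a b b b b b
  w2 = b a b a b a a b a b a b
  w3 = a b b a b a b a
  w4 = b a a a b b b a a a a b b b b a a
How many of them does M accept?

2

w1: s1 → s3 → s0 → s2 → s3 → s0 → s4 → s1 → s3 → s0 → s2 → s3 → s0  → end s0, rejected
w2: s1 → s3 → s1 → s3 → s1 → s3 → s1 → s1 → s3 → s1 → s3 → s1 → s3  → end s3, rejected
w3: s1 → s1 → s3 → s0 → s4 → s3 → s1 → s3 → s1  → end s1, accepted
w4: s1 → s3 → s1 → s1 → s1 → s3 → s0 → s2 → s5 → s3 → s1 → s1 → s3 → s0 → s2 → s3 → s1 → s1  → end s1, accepted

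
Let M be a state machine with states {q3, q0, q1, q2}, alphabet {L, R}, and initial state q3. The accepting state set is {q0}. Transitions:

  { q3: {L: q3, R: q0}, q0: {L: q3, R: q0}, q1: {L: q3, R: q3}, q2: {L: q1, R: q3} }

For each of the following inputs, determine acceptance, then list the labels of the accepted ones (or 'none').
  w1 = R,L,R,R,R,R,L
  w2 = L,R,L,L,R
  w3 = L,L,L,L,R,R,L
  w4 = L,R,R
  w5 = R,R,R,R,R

w1: Trace: q3 -R-> q0 -L-> q3 -R-> q0 -R-> q0 -R-> q0 -R-> q0 -L-> q3  → end q3, rejected
w2: Trace: q3 -L-> q3 -R-> q0 -L-> q3 -L-> q3 -R-> q0  → end q0, accepted
w3: Trace: q3 -L-> q3 -L-> q3 -L-> q3 -L-> q3 -R-> q0 -R-> q0 -L-> q3  → end q3, rejected
w4: Trace: q3 -L-> q3 -R-> q0 -R-> q0  → end q0, accepted
w5: Trace: q3 -R-> q0 -R-> q0 -R-> q0 -R-> q0 -R-> q0  → end q0, accepted

w2, w4, w5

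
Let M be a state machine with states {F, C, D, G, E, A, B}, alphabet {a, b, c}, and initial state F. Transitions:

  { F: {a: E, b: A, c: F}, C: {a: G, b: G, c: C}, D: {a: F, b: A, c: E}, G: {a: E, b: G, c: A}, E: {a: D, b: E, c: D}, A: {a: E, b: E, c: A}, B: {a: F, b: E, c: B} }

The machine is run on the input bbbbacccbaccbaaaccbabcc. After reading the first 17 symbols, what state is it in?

Trace: F -b-> A -b-> E -b-> E -b-> E -a-> D -c-> E -c-> D -c-> E -b-> E -a-> D -c-> E -c-> D -b-> A -a-> E -a-> D -a-> F -c-> F
After 17 symbols: F.

F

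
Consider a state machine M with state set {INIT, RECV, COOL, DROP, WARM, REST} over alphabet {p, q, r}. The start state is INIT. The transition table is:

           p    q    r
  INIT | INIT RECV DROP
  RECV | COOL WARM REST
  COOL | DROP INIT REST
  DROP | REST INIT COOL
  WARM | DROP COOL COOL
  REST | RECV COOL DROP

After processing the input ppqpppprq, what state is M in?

Trace: INIT -p-> INIT -p-> INIT -q-> RECV -p-> COOL -p-> DROP -p-> REST -p-> RECV -r-> REST -q-> COOL

COOL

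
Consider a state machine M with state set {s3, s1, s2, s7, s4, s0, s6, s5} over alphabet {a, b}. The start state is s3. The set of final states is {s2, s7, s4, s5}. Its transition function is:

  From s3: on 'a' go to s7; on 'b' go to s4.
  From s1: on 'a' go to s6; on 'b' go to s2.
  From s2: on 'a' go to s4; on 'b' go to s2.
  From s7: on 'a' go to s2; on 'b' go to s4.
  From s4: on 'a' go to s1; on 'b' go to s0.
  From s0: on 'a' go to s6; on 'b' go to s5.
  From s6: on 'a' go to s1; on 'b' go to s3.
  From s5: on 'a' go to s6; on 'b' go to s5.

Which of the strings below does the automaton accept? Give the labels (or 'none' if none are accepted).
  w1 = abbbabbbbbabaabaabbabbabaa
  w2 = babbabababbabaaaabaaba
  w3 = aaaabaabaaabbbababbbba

w1: s3 → s7 → s4 → s0 → s5 → s6 → s3 → s4 → s0 → s5 → s5 → s6 → s3 → s7 → s2 → s2 → s4 → s1 → s2 → s2 → s4 → s0 → s5 → s6 → s3 → s7 → s2  → end s2, accepted
w2: s3 → s4 → s1 → s2 → s2 → s4 → s0 → s6 → s3 → s7 → s4 → s0 → s6 → s3 → s7 → s2 → s4 → s1 → s2 → s4 → s1 → s2 → s4  → end s4, accepted
w3: s3 → s7 → s2 → s4 → s1 → s2 → s4 → s1 → s2 → s4 → s1 → s6 → s3 → s4 → s0 → s6 → s3 → s7 → s4 → s0 → s5 → s5 → s6  → end s6, rejected

w1, w2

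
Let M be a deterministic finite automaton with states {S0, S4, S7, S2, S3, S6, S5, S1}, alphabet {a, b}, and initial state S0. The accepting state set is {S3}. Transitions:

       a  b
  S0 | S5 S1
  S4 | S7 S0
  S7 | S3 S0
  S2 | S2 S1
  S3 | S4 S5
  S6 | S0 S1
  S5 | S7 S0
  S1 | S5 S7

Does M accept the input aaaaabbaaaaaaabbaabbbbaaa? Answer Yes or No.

Yes

S0 → S5 → S7 → S3 → S4 → S7 → S0 → S1 → S5 → S7 → S3 → S4 → S7 → S3 → S4 → S0 → S1 → S5 → S7 → S0 → S1 → S7 → S0 → S5 → S7 → S3
End state S3 is accepting.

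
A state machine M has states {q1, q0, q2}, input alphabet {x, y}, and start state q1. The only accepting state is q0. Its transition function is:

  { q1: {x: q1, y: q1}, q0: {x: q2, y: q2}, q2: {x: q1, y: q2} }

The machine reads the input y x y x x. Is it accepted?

Trace: q1 -y-> q1 -x-> q1 -y-> q1 -x-> q1 -x-> q1
End state q1 is not accepting.

No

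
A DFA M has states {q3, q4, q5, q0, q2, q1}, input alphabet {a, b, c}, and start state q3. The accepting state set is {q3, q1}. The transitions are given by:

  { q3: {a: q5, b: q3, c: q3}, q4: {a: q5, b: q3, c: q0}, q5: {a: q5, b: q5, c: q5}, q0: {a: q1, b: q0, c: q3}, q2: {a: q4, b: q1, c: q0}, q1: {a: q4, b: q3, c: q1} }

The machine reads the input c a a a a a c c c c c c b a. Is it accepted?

No

start at q3
read 'c': q3 → q3
read 'a': q3 → q5
read 'a': q5 → q5
read 'a': q5 → q5
read 'a': q5 → q5
read 'a': q5 → q5
read 'c': q5 → q5
read 'c': q5 → q5
read 'c': q5 → q5
read 'c': q5 → q5
read 'c': q5 → q5
read 'c': q5 → q5
read 'b': q5 → q5
read 'a': q5 → q5
End state q5 is not accepting.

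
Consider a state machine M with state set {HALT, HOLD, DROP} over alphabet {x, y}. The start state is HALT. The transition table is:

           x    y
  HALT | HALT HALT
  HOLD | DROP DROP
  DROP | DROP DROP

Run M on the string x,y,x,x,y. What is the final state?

HALT

HALT → HALT → HALT → HALT → HALT → HALT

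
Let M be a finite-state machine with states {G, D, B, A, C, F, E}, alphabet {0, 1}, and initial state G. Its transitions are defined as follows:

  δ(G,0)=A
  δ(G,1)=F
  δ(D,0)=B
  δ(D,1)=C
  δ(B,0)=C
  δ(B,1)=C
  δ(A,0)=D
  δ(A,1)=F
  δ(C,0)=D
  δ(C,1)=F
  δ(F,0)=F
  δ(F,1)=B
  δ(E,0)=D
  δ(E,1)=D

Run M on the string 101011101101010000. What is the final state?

F

G → F → F → B → C → F → B → C → D → C → F → F → B → C → F → F → F → F → F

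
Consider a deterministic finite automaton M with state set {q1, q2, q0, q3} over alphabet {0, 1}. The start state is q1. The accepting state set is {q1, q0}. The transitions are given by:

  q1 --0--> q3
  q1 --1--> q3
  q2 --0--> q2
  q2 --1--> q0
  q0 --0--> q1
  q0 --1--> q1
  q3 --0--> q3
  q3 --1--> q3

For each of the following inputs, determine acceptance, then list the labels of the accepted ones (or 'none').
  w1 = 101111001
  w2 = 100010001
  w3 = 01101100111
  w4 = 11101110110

w1:
  start at q1
  read '1': q1 → q3
  read '0': q3 → q3
  read '1': q3 → q3
  read '1': q3 → q3
  read '1': q3 → q3
  read '1': q3 → q3
  read '0': q3 → q3
  read '0': q3 → q3
  read '1': q3 → q3
  end q3, rejected
w2:
  start at q1
  read '1': q1 → q3
  read '0': q3 → q3
  read '0': q3 → q3
  read '0': q3 → q3
  read '1': q3 → q3
  read '0': q3 → q3
  read '0': q3 → q3
  read '0': q3 → q3
  read '1': q3 → q3
  end q3, rejected
w3:
  start at q1
  read '0': q1 → q3
  read '1': q3 → q3
  read '1': q3 → q3
  read '0': q3 → q3
  read '1': q3 → q3
  read '1': q3 → q3
  read '0': q3 → q3
  read '0': q3 → q3
  read '1': q3 → q3
  read '1': q3 → q3
  read '1': q3 → q3
  end q3, rejected
w4:
  start at q1
  read '1': q1 → q3
  read '1': q3 → q3
  read '1': q3 → q3
  read '0': q3 → q3
  read '1': q3 → q3
  read '1': q3 → q3
  read '1': q3 → q3
  read '0': q3 → q3
  read '1': q3 → q3
  read '1': q3 → q3
  read '0': q3 → q3
  end q3, rejected

none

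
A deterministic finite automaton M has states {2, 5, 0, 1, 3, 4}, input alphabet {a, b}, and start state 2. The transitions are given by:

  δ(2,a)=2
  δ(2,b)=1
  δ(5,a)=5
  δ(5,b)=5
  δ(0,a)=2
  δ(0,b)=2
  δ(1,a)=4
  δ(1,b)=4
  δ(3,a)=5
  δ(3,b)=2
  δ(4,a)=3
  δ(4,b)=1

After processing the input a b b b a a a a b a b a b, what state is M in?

2 → 2 → 1 → 4 → 1 → 4 → 3 → 5 → 5 → 5 → 5 → 5 → 5 → 5

5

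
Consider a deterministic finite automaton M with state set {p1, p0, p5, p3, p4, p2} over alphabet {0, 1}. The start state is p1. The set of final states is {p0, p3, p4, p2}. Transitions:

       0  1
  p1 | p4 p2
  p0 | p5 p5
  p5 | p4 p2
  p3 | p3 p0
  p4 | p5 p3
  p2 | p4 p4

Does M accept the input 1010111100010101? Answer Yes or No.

Yes

Trace: p1 -1-> p2 -0-> p4 -1-> p3 -0-> p3 -1-> p0 -1-> p5 -1-> p2 -1-> p4 -0-> p5 -0-> p4 -0-> p5 -1-> p2 -0-> p4 -1-> p3 -0-> p3 -1-> p0
End state p0 is accepting.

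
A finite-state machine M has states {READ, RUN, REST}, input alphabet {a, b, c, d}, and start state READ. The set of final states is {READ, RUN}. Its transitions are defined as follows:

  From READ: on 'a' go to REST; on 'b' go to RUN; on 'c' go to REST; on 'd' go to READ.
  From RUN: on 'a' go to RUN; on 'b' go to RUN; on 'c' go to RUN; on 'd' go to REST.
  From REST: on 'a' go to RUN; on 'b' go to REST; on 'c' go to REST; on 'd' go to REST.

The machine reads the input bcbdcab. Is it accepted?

Yes

READ → RUN → RUN → RUN → REST → REST → RUN → RUN
End state RUN is accepting.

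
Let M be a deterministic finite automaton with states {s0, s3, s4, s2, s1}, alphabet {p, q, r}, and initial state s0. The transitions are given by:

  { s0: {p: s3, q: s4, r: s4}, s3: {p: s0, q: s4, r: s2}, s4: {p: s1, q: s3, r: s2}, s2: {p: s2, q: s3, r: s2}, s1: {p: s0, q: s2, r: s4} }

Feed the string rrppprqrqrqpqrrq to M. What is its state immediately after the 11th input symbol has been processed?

Trace: s0 -r-> s4 -r-> s2 -p-> s2 -p-> s2 -p-> s2 -r-> s2 -q-> s3 -r-> s2 -q-> s3 -r-> s2 -q-> s3
After 11 symbols: s3.

s3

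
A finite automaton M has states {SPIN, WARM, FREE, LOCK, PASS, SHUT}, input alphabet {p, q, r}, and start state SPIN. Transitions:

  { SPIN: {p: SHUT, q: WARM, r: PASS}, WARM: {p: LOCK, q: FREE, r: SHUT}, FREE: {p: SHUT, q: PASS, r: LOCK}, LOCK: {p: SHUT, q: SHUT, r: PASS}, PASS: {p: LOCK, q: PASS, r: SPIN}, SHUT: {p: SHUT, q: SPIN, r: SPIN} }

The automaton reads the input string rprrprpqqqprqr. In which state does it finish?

SHUT

Trace: SPIN -r-> PASS -p-> LOCK -r-> PASS -r-> SPIN -p-> SHUT -r-> SPIN -p-> SHUT -q-> SPIN -q-> WARM -q-> FREE -p-> SHUT -r-> SPIN -q-> WARM -r-> SHUT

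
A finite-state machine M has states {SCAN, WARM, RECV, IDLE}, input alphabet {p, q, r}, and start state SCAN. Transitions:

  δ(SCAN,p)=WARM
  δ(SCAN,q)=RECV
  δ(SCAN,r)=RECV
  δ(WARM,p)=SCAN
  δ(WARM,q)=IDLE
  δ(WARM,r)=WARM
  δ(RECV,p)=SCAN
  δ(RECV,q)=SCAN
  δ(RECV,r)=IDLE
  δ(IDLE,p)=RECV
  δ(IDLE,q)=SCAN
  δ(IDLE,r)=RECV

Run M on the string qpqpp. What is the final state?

start at SCAN
read 'q': SCAN → RECV
read 'p': RECV → SCAN
read 'q': SCAN → RECV
read 'p': RECV → SCAN
read 'p': SCAN → WARM

WARM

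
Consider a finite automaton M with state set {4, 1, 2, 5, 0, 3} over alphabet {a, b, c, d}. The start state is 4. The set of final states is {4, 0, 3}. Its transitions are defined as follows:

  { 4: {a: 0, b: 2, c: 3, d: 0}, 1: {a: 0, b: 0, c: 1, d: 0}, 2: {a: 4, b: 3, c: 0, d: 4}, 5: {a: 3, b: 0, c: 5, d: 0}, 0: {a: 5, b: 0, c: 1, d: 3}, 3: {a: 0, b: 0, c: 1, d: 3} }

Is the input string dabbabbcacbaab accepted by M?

Trace: 4 -d-> 0 -a-> 5 -b-> 0 -b-> 0 -a-> 5 -b-> 0 -b-> 0 -c-> 1 -a-> 0 -c-> 1 -b-> 0 -a-> 5 -a-> 3 -b-> 0
End state 0 is accepting.

Yes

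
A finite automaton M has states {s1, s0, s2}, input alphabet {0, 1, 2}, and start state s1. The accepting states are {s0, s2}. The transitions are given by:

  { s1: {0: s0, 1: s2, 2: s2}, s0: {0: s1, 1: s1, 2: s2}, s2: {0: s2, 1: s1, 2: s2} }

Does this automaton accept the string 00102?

start at s1
read '0': s1 → s0
read '0': s0 → s1
read '1': s1 → s2
read '0': s2 → s2
read '2': s2 → s2
End state s2 is accepting.

Yes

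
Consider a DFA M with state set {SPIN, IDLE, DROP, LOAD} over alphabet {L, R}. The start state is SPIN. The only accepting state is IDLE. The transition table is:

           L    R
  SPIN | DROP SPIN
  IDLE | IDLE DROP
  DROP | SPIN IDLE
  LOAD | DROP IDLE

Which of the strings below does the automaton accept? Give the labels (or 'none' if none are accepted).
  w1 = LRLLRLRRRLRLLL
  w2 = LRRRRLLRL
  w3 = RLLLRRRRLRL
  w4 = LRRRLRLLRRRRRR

w1:
  start at SPIN
  read 'L': SPIN → DROP
  read 'R': DROP → IDLE
  read 'L': IDLE → IDLE
  read 'L': IDLE → IDLE
  read 'R': IDLE → DROP
  read 'L': DROP → SPIN
  read 'R': SPIN → SPIN
  read 'R': SPIN → SPIN
  read 'R': SPIN → SPIN
  read 'L': SPIN → DROP
  read 'R': DROP → IDLE
  read 'L': IDLE → IDLE
  read 'L': IDLE → IDLE
  read 'L': IDLE → IDLE
  end IDLE, accepted
w2:
  start at SPIN
  read 'L': SPIN → DROP
  read 'R': DROP → IDLE
  read 'R': IDLE → DROP
  read 'R': DROP → IDLE
  read 'R': IDLE → DROP
  read 'L': DROP → SPIN
  read 'L': SPIN → DROP
  read 'R': DROP → IDLE
  read 'L': IDLE → IDLE
  end IDLE, accepted
w3:
  start at SPIN
  read 'R': SPIN → SPIN
  read 'L': SPIN → DROP
  read 'L': DROP → SPIN
  read 'L': SPIN → DROP
  read 'R': DROP → IDLE
  read 'R': IDLE → DROP
  read 'R': DROP → IDLE
  read 'R': IDLE → DROP
  read 'L': DROP → SPIN
  read 'R': SPIN → SPIN
  read 'L': SPIN → DROP
  end DROP, rejected
w4:
  start at SPIN
  read 'L': SPIN → DROP
  read 'R': DROP → IDLE
  read 'R': IDLE → DROP
  read 'R': DROP → IDLE
  read 'L': IDLE → IDLE
  read 'R': IDLE → DROP
  read 'L': DROP → SPIN
  read 'L': SPIN → DROP
  read 'R': DROP → IDLE
  read 'R': IDLE → DROP
  read 'R': DROP → IDLE
  read 'R': IDLE → DROP
  read 'R': DROP → IDLE
  read 'R': IDLE → DROP
  end DROP, rejected

w1, w2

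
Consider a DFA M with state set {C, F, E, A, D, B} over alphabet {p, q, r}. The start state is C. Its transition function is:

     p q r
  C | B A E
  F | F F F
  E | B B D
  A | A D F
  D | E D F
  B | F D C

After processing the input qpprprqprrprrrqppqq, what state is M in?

F

C → A → A → A → F → F → F → F → F → F → F → F → F → F → F → F → F → F → F → F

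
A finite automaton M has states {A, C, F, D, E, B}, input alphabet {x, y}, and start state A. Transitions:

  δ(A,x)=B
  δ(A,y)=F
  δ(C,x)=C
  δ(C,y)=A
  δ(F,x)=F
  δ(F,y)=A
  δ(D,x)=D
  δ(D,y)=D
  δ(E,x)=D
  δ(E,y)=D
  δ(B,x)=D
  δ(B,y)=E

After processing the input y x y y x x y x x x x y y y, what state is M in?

start at A
read 'y': A → F
read 'x': F → F
read 'y': F → A
read 'y': A → F
read 'x': F → F
read 'x': F → F
read 'y': F → A
read 'x': A → B
read 'x': B → D
read 'x': D → D
read 'x': D → D
read 'y': D → D
read 'y': D → D
read 'y': D → D

D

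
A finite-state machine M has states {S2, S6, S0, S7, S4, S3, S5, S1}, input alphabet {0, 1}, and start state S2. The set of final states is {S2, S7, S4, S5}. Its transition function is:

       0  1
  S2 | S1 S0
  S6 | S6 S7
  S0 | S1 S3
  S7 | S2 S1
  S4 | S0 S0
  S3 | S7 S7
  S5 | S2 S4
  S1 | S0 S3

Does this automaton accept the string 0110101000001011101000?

S2 → S1 → S3 → S7 → S2 → S0 → S1 → S3 → S7 → S2 → S1 → S0 → S1 → S3 → S7 → S1 → S3 → S7 → S2 → S0 → S1 → S0 → S1
End state S1 is not accepting.

No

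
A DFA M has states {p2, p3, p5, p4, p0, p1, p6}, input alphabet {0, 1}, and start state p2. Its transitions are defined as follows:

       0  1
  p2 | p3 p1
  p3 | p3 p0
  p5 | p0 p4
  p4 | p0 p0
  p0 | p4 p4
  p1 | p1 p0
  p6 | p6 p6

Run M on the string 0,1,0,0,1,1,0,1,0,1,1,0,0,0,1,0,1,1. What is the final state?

p0

p2 → p3 → p0 → p4 → p0 → p4 → p0 → p4 → p0 → p4 → p0 → p4 → p0 → p4 → p0 → p4 → p0 → p4 → p0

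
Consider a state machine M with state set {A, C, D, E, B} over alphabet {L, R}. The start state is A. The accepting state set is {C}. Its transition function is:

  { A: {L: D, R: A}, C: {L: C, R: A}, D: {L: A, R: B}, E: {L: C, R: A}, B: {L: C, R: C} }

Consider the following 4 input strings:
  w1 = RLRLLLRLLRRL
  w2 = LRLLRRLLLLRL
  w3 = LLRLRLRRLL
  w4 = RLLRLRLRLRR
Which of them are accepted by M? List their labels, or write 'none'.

w1: A → A → D → B → C → C → C → A → D → A → A → A → D  → end D, rejected
w2: A → D → B → C → C → A → A → D → A → D → A → A → D  → end D, rejected
w3: A → D → A → A → D → B → C → A → A → D → A  → end A, rejected
w4: A → A → D → A → A → D → B → C → A → D → B → C  → end C, accepted

w4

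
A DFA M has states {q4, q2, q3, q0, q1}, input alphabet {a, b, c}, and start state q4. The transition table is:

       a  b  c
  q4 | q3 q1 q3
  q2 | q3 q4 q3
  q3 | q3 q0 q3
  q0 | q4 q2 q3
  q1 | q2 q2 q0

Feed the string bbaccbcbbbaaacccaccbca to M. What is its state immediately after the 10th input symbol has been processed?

q4

q4 → q1 → q2 → q3 → q3 → q3 → q0 → q3 → q0 → q2 → q4
After 10 symbols: q4.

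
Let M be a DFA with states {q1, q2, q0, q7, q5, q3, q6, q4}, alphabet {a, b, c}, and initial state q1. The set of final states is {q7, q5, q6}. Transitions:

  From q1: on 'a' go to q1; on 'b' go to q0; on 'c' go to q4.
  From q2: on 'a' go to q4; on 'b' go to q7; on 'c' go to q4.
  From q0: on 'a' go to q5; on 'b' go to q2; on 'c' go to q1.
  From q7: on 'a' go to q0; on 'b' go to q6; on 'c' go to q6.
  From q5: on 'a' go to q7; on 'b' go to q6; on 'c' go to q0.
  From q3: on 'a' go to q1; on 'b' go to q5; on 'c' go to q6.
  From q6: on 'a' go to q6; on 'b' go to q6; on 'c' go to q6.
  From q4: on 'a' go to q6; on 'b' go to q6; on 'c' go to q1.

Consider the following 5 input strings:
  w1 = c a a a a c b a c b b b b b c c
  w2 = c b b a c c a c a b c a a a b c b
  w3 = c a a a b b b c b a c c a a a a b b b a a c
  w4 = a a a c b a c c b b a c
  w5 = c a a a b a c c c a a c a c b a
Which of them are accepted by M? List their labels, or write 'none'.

w1:
  start at q1
  read 'c': q1 → q4
  read 'a': q4 → q6
  read 'a': q6 → q6
  read 'a': q6 → q6
  read 'a': q6 → q6
  read 'c': q6 → q6
  read 'b': q6 → q6
  read 'a': q6 → q6
  read 'c': q6 → q6
  read 'b': q6 → q6
  read 'b': q6 → q6
  read 'b': q6 → q6
  read 'b': q6 → q6
  read 'b': q6 → q6
  read 'c': q6 → q6
  read 'c': q6 → q6
  end q6, accepted
w2:
  start at q1
  read 'c': q1 → q4
  read 'b': q4 → q6
  read 'b': q6 → q6
  read 'a': q6 → q6
  read 'c': q6 → q6
  read 'c': q6 → q6
  read 'a': q6 → q6
  read 'c': q6 → q6
  read 'a': q6 → q6
  read 'b': q6 → q6
  read 'c': q6 → q6
  read 'a': q6 → q6
  read 'a': q6 → q6
  read 'a': q6 → q6
  read 'b': q6 → q6
  read 'c': q6 → q6
  read 'b': q6 → q6
  end q6, accepted
w3:
  start at q1
  read 'c': q1 → q4
  read 'a': q4 → q6
  read 'a': q6 → q6
  read 'a': q6 → q6
  read 'b': q6 → q6
  read 'b': q6 → q6
  read 'b': q6 → q6
  read 'c': q6 → q6
  read 'b': q6 → q6
  read 'a': q6 → q6
  read 'c': q6 → q6
  read 'c': q6 → q6
  read 'a': q6 → q6
  read 'a': q6 → q6
  read 'a': q6 → q6
  read 'a': q6 → q6
  read 'b': q6 → q6
  read 'b': q6 → q6
  read 'b': q6 → q6
  read 'a': q6 → q6
  read 'a': q6 → q6
  read 'c': q6 → q6
  end q6, accepted
w4:
  start at q1
  read 'a': q1 → q1
  read 'a': q1 → q1
  read 'a': q1 → q1
  read 'c': q1 → q4
  read 'b': q4 → q6
  read 'a': q6 → q6
  read 'c': q6 → q6
  read 'c': q6 → q6
  read 'b': q6 → q6
  read 'b': q6 → q6
  read 'a': q6 → q6
  read 'c': q6 → q6
  end q6, accepted
w5:
  start at q1
  read 'c': q1 → q4
  read 'a': q4 → q6
  read 'a': q6 → q6
  read 'a': q6 → q6
  read 'b': q6 → q6
  read 'a': q6 → q6
  read 'c': q6 → q6
  read 'c': q6 → q6
  read 'c': q6 → q6
  read 'a': q6 → q6
  read 'a': q6 → q6
  read 'c': q6 → q6
  read 'a': q6 → q6
  read 'c': q6 → q6
  read 'b': q6 → q6
  read 'a': q6 → q6
  end q6, accepted

w1, w2, w3, w4, w5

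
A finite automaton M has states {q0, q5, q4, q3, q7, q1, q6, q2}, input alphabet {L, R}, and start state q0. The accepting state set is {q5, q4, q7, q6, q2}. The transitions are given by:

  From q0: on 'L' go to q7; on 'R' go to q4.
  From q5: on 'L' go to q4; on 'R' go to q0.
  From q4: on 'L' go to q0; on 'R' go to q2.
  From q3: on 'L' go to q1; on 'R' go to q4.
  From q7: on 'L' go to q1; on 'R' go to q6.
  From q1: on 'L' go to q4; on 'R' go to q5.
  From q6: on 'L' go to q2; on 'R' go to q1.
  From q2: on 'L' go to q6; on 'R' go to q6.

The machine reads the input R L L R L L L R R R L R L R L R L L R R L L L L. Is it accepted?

No

Trace: q0 -R-> q4 -L-> q0 -L-> q7 -R-> q6 -L-> q2 -L-> q6 -L-> q2 -R-> q6 -R-> q1 -R-> q5 -L-> q4 -R-> q2 -L-> q6 -R-> q1 -L-> q4 -R-> q2 -L-> q6 -L-> q2 -R-> q6 -R-> q1 -L-> q4 -L-> q0 -L-> q7 -L-> q1
End state q1 is not accepting.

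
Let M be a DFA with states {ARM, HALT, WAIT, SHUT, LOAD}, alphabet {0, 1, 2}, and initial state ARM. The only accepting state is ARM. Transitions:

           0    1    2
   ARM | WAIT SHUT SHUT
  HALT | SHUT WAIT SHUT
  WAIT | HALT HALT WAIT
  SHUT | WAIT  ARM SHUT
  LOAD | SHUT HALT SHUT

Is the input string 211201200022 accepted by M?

start at ARM
read '2': ARM → SHUT
read '1': SHUT → ARM
read '1': ARM → SHUT
read '2': SHUT → SHUT
read '0': SHUT → WAIT
read '1': WAIT → HALT
read '2': HALT → SHUT
read '0': SHUT → WAIT
read '0': WAIT → HALT
read '0': HALT → SHUT
read '2': SHUT → SHUT
read '2': SHUT → SHUT
End state SHUT is not accepting.

No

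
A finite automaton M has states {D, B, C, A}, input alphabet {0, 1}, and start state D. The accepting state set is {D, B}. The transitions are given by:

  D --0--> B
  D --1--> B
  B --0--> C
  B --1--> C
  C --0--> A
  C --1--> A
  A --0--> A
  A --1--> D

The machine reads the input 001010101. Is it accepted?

Trace: D -0-> B -0-> C -1-> A -0-> A -1-> D -0-> B -1-> C -0-> A -1-> D
End state D is accepting.

Yes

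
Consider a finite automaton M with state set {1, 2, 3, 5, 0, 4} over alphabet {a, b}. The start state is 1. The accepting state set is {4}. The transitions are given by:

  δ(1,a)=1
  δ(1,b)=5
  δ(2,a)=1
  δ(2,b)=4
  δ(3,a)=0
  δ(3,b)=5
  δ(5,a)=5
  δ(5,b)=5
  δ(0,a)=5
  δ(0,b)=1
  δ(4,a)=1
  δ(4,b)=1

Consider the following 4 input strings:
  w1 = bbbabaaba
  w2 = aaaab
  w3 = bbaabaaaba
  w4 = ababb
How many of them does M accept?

0

w1: 1 → 5 → 5 → 5 → 5 → 5 → 5 → 5 → 5 → 5  → end 5, rejected
w2: 1 → 1 → 1 → 1 → 1 → 5  → end 5, rejected
w3: 1 → 5 → 5 → 5 → 5 → 5 → 5 → 5 → 5 → 5 → 5  → end 5, rejected
w4: 1 → 1 → 5 → 5 → 5 → 5  → end 5, rejected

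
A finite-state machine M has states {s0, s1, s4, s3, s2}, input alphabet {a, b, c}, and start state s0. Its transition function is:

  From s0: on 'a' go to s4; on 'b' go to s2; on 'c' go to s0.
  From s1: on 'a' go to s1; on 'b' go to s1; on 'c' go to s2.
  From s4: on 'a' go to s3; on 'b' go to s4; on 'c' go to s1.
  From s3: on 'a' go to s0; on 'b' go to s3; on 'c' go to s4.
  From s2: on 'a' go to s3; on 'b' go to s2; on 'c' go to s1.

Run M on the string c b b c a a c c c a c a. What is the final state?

start at s0
read 'c': s0 → s0
read 'b': s0 → s2
read 'b': s2 → s2
read 'c': s2 → s1
read 'a': s1 → s1
read 'a': s1 → s1
read 'c': s1 → s2
read 'c': s2 → s1
read 'c': s1 → s2
read 'a': s2 → s3
read 'c': s3 → s4
read 'a': s4 → s3

s3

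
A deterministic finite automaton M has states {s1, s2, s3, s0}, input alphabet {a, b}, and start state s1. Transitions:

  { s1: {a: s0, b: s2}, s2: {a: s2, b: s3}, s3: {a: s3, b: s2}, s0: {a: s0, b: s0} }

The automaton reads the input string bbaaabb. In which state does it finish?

s3

Trace: s1 -b-> s2 -b-> s3 -a-> s3 -a-> s3 -a-> s3 -b-> s2 -b-> s3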